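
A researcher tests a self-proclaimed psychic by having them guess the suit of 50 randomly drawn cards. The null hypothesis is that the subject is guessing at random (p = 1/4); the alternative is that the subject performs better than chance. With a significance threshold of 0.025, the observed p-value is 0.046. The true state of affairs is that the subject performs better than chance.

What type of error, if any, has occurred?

Type II error

Since p = 0.046 ≥ α = 0.025, H₀ is not rejected.
H₀ is false (actually the subject performs better than chance).
Failing to reject a false H₀ is a Type II error.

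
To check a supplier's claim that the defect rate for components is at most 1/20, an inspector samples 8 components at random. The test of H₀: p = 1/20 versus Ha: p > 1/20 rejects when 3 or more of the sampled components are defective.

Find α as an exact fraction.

148178379/25600000000

The significance level is the probability, assuming p = 1/20, of seeing 3 or more defectives in 8 draws.
Computing the lower-tail complement: 1 − 25451821621/25600000000 = 148178379/25600000000.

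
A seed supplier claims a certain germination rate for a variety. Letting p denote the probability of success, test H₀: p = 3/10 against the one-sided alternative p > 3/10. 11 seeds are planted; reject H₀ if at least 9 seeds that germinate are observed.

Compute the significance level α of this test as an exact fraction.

11553921/20000000000

Under H₀, Y ~ Binomial(11, 3/10), and α = P(Y ≥ 9).
Adding the binomial terms for j = 9 through 11 with p = 3/10 yields 11553921/20000000000.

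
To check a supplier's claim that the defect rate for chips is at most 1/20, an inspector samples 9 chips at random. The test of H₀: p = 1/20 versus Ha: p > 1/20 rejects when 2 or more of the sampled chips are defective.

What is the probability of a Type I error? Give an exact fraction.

α = P(reject H₀ | H₀ true) = P(S ≥ 2 | p = 1/20), S ~ Binomial(9, 1/20).
α = 1 − P(S ≤ 1) = 1 − 118884941287/128000000000 = 9115058713/128000000000.

9115058713/128000000000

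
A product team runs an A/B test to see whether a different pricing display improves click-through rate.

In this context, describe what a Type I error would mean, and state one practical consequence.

A Type I error would mean concluding that the new design increases click-through rate when in fact the new design has no effect on click-through rate. Consequence: engineering effort is spent shipping a change that doesn't actually help.

With the conventional null hypothesis that the new design has no effect on click-through rate:
A Type I error is rejecting H₀ when H₀ is true.
Here that means shipping the new feature to all users when actually the new design has no effect on click-through rate.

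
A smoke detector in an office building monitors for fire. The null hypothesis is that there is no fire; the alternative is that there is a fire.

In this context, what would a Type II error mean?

A Type II error would mean concluding that there is no fire (or at least failing to establish that there is a fire) when in fact there is a fire.

A Type II error is failing to reject H₀ when H₀ is false.
Here that means remaining silent when actually there is a fire.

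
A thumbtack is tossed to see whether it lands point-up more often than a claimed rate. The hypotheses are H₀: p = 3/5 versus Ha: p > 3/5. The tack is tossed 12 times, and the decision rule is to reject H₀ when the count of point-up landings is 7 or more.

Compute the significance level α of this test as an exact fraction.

162404433/244140625

The Type I error probability is α = P(X ≥ 7) computed under H₀, where X ~ Binomial(12, 3/5).
Summing C(12,j)(3/5)^j(2/5)^{12−j} for j = 7,…,12 gives 162404433/244140625.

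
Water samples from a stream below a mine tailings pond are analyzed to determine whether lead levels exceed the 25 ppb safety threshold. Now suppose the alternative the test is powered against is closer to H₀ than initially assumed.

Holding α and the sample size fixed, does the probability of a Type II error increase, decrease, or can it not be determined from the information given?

When the true parameter is near the null value, the test has a harder time distinguishing Ha from H₀.

It increases.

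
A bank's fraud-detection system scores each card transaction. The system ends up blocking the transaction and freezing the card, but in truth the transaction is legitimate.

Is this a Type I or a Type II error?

The null hypothesis here is that the transaction is legitimate.
'Blocking the transaction and freezing the card' corresponds to rejecting H₀.
H₀ was rejected but H₀ is true — a Type I error (false positive).

Type I error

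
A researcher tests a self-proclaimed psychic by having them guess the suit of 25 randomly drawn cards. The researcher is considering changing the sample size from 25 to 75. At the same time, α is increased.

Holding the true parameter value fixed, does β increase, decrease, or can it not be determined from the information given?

A larger sample reduces the standard error, pulling the sampling distribution under Ha further from the non-rejection region. With a larger α the critical value moves toward the center, so more of the Ha sampling distribution lies in the rejection region. Both changes push β in the same direction.

It decreases.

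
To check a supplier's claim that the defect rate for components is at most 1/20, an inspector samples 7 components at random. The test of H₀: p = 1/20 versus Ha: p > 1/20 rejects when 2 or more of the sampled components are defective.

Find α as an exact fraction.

α = P(reject H₀ | H₀ true) = P(K ≥ 2 | p = 1/20), K ~ Binomial(7, 1/20).
Computing the lower-tail complement: 1 − 611596453/640000000 = 28403547/640000000.

28403547/640000000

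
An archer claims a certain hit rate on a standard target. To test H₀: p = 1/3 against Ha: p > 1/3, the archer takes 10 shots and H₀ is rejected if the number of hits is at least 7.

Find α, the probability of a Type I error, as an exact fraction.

α = P(reject H₀ | H₀ true) = P(X ≥ 7 | p = 1/3), with X ~ Binomial(10, 1/3).
Summing C(10,j)(1/3)^j(2/3)^{10−j} for j = 7,…,10 gives 43/2187.

43/2187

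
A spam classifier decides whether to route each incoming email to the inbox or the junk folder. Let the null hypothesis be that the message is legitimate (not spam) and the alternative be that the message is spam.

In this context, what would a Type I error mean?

A Type I error is rejecting H₀ when H₀ is true.
Here that means sending the message to the spam folder when actually the message is legitimate (not spam).

A Type I error would mean concluding that the message is spam when in fact the message is legitimate (not spam).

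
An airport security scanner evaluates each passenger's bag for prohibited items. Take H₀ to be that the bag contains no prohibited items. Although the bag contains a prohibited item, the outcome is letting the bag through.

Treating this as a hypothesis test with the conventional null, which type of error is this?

Type II error

'Letting the bag through' corresponds to failing to reject H₀.
H₀ was not rejected but H₀ is false — a Type II error (false negative).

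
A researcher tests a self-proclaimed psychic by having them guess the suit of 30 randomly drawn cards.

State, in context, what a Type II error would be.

With the conventional null hypothesis that the subject is guessing at random (p = 1/4):
A Type II error is failing to reject H₀ when H₀ is false.
Here that means concluding there is no evidence of ability when actually the subject performs better than chance.

A Type II error would mean concluding that the subject is guessing at random (p = 1/4) (or at least failing to establish that the subject performs better than chance) when in fact the subject performs better than chance.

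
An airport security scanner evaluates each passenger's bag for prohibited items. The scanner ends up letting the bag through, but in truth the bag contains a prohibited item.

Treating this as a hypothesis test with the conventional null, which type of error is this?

The null hypothesis here is that the bag contains no prohibited items.
'Letting the bag through' corresponds to failing to reject H₀.
H₀ was not rejected but H₀ is false — a Type II error (false negative).

Type II error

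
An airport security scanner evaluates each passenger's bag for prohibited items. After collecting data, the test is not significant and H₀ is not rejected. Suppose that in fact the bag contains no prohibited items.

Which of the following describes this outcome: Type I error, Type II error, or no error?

Neither — the decision is correct.

The conventional null hypothesis here is that the bag contains no prohibited items.
The test retained a true H₀ — the decision matches the true state.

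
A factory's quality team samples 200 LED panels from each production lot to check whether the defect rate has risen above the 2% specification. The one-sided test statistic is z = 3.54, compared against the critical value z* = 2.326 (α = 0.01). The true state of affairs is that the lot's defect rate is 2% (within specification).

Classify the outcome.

Type I error

The conventional null hypothesis is that the lot's defect rate is 2% (within specification).
Since z = 3.54 > z* = 2.326, H₀ is rejected.
H₀ is true (actually the lot's defect rate is 2% (within specification)).
Rejecting a true H₀ is a Type I error.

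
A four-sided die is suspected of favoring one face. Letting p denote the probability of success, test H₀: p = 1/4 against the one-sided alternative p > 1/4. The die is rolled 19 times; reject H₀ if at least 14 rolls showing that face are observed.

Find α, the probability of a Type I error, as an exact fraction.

395915/34359738368

The Type I error probability is α = P(Y ≥ 14) computed under H₀, where Y ~ Binomial(19, 1/4).
Adding the binomial terms for j = 14 through 19 with p = 1/4 yields 395915/34359738368.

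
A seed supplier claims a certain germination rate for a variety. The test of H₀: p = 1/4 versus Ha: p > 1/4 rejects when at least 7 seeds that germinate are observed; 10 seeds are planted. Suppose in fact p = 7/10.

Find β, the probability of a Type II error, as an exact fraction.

Under the alternative p = 7/10, X ~ Binomial(10, 7/10); β is the probability the test does not reject, P(X < 7).
Adding the binomial probabilities P(X=0)+…+P(X=6) at p = 7/10 gives 218993301/625000000.

218993301/625000000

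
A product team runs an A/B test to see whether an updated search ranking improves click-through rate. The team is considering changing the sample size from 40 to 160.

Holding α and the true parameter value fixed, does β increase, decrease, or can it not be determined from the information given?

It decreases.

Increasing n separates the H₀ and Ha sampling distributions, so under Ha fewer outcomes land in the acceptance region.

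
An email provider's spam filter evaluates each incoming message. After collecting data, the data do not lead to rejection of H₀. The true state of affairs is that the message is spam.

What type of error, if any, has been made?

The conventional null hypothesis here is that the message is legitimate (not spam).
H₀ was not rejected, but H₀ is actually false.
Failing to reject a false null hypothesis is a Type II error (false negative).

Type II error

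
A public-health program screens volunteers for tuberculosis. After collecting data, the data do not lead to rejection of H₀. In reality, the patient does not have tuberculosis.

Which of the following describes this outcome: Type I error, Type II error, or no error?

Neither — the decision is correct.

The conventional null hypothesis here is that the patient does not have tuberculosis.
The test retained a true H₀ — the decision matches the true state.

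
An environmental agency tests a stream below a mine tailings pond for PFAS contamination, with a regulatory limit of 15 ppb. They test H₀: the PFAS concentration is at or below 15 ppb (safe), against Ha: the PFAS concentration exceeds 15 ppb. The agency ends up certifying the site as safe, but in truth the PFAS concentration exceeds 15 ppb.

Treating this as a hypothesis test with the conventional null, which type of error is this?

'Certifying the site as safe' corresponds to failing to reject H₀.
H₀ was not rejected but H₀ is false — a Type II error (false negative).

Type II error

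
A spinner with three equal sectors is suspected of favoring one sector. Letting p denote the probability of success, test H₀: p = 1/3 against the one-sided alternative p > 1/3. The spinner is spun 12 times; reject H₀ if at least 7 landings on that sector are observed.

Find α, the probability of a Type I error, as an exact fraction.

11771/177147

The Type I error probability is α = P(X ≥ 7) computed under H₀, where X ~ Binomial(12, 1/3).
Summing C(12,j)(1/3)^j(2/3)^{12−j} for j = 7,…,12 gives 11771/177147.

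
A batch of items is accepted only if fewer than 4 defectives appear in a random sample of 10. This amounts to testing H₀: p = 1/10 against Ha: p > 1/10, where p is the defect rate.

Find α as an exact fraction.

7996999/625000000

The significance level is the probability, assuming p = 1/10, of seeing 4 or more defectives in 10 draws.
Computing the lower-tail complement: 1 − 617003001/625000000 = 7996999/625000000.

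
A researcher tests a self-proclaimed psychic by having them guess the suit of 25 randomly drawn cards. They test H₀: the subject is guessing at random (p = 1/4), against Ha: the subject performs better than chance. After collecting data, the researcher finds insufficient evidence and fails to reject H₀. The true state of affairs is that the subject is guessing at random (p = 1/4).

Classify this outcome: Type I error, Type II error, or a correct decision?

No error (correct decision).

The test retained a true H₀ — the decision matches the true state.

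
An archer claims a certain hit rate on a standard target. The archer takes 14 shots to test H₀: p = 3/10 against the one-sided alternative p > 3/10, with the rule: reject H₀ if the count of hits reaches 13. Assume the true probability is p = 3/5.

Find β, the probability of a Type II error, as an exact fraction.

6054091612/6103515625

β = P(fail to reject H₀ | Ha true) = P(X ≤ 12 | p = 3/5), X ~ Binomial(14, 3/5).
Adding the binomial probabilities P(X=0)+…+P(X=12) at p = 3/5 gives 6054091612/6103515625.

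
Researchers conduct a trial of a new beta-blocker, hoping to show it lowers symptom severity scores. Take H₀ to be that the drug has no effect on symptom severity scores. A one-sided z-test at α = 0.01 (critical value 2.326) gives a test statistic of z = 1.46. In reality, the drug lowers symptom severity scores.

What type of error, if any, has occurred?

Since z = 1.46 ≤ z* = 2.326, H₀ is not rejected.
H₀ is false (actually the drug lowers symptom severity scores).
Failing to reject a false H₀ is a Type II error.

Type II error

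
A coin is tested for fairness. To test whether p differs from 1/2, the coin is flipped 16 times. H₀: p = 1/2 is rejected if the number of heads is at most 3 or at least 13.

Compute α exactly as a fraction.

Under H₀, Y ~ Binomial(16, 1/2); α is the probability of landing in either tail, P(Y ≤ 3) + P(Y ≥ 13).
The two tails are symmetric, so α = 2·(1 + 16 + 120 + 560)/2^16 = 1394/65536 = 697/32768.

697/32768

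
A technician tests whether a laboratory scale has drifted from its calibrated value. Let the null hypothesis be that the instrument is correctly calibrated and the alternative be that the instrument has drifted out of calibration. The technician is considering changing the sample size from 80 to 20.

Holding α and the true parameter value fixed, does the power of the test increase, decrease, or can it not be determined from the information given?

With less data the test statistic is noisier; under Ha, more outcomes land inside the acceptance region.
Since power = 1 − β and β increases, power decreases.

It decreases.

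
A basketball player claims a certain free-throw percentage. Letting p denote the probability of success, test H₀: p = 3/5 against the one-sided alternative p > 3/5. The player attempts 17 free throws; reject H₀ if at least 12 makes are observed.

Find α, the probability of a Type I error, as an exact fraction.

201363526341/762939453125

The Type I error probability is α = P(X ≥ 12) computed under H₀, where X ~ Binomial(17, 3/5).
P(X ≥ 12) = Σ_{j=12}^{17} C(17,j)·(3/5)^j·(2/5)^{17-j} = 201363526341/762939453125.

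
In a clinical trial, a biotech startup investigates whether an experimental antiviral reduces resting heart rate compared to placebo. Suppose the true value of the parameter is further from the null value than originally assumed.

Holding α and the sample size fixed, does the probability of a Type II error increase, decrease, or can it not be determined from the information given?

The further the true parameter sits from the null value, the more of the Ha sampling distribution falls in the rejection region.

It decreases.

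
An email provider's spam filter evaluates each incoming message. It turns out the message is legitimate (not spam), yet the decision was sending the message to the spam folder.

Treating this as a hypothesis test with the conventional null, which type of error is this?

Type I error

The null hypothesis here is that the message is legitimate (not spam).
'Sending the message to the spam folder' corresponds to rejecting H₀.
H₀ was rejected but H₀ is true — a Type I error (false positive).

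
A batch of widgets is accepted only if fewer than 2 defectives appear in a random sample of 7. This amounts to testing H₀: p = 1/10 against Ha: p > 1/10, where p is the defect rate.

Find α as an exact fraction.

Under H₀, X ~ Binomial(7, 1/10); the Type I error rate is P(X ≥ 2).
α = 1 − P(X ≤ 1) = 1 − 531441/625000 = 93559/625000.

93559/625000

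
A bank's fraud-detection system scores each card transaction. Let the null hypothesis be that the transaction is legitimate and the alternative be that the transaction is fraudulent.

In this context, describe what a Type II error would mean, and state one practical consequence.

A Type II error would mean concluding that the transaction is legitimate (or at least failing to establish that the transaction is fraudulent) when in fact the transaction is fraudulent. Consequence: a fraudulent charge goes through and the bank absorbs the loss.

A Type II error is failing to reject H₀ when H₀ is false.
Here that means approving the transaction when actually the transaction is fraudulent.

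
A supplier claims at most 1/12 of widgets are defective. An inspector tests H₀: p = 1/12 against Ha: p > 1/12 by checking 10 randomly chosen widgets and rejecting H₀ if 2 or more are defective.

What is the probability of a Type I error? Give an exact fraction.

Under H₀, Y ~ Binomial(10, 1/12); the Type I error rate is P(Y ≥ 2).
Via the complement, α = 1 − Σ_{j=0}^{1} C(10,j)(1/12)^j(11/12)^{10-j} = 4133487571/20639121408.

4133487571/20639121408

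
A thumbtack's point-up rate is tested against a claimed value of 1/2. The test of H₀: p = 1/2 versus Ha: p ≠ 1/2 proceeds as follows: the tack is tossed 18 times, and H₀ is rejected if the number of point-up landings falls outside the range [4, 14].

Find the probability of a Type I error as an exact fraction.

247/32768

Under H₀, S ~ Binomial(18, 1/2); α is the probability of landing in either tail, P(S ≤ 3) + P(S ≥ 15).
By symmetry, α = 2·P(S ≤ 3) = 2·(1 + 18 + 153 + 816)/262144 = 1976/262144 = 247/32768.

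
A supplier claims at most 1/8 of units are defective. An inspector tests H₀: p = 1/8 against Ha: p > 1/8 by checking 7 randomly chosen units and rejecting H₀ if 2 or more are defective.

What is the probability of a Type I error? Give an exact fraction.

225033/1048576

Under H₀, X ~ Binomial(7, 1/8); the Type I error rate is P(X ≥ 2).
Via the complement, α = 1 − Σ_{j=0}^{1} C(7,j)(1/8)^j(7/8)^{7-j} = 225033/1048576.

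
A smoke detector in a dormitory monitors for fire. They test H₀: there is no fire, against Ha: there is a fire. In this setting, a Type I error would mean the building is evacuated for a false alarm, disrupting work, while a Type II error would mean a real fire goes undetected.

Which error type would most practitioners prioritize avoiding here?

Type II error

The Type II consequence (a real fire goes undetected) is more severe than the Type I consequence (the building is evacuated for a false alarm, disrupting work).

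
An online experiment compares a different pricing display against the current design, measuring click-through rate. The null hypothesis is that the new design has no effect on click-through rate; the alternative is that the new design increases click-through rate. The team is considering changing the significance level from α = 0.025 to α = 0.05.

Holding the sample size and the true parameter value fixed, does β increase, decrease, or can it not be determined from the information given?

A larger α widens the rejection region, so when the alternative is true more outcomes lead to rejection — failing to reject becomes less likely.

It decreases.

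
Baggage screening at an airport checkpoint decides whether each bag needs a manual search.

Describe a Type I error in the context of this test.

A Type I error would mean concluding that the bag contains a prohibited item when in fact the bag contains no prohibited items.

With the conventional null hypothesis that the bag contains no prohibited items:
A Type I error is rejecting H₀ when H₀ is true.
Here that means flagging the bag for a manual search when actually the bag contains no prohibited items.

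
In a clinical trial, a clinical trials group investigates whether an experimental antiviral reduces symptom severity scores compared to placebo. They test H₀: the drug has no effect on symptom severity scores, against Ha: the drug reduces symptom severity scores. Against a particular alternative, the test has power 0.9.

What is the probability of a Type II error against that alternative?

0.1

Power = 1 − β, so β = 1 − 0.9 = 0.1.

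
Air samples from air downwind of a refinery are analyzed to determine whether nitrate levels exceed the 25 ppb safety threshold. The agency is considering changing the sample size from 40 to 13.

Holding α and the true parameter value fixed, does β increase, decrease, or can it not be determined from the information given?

It increases.

With less data the test statistic is noisier; under Ha, more outcomes land inside the acceptance region.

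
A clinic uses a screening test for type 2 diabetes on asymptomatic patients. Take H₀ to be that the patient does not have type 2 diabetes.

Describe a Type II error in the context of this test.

A Type II error would mean concluding that the patient does not have type 2 diabetes (or at least failing to establish that the patient has type 2 diabetes) when in fact the patient has type 2 diabetes.

A Type II error is failing to reject H₀ when H₀ is false.
Here that means clearing the patient as negative when actually the patient has type 2 diabetes.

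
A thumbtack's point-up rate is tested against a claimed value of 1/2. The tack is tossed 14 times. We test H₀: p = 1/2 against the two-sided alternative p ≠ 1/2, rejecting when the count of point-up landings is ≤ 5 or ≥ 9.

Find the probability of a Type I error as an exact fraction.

Under H₀, Y ~ Binomial(14, 1/2); α is the probability of landing in either tail, P(Y ≤ 5) + P(Y ≥ 9).
By symmetry, α = 2·P(Y ≤ 5) = 2·(1 + 14 + 91 + 364 + 1001 + 2002)/16384 = 6946/16384 = 3473/8192.

3473/8192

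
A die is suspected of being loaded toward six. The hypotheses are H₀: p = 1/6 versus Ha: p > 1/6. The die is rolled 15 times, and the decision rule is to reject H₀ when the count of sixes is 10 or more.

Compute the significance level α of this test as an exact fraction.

2574269/117546246144

Under H₀, X ~ Binomial(15, 1/6), and α = P(X ≥ 10).
Summing C(15,j)(1/6)^j(5/6)^{15−j} for j = 10,…,15 gives 2574269/117546246144.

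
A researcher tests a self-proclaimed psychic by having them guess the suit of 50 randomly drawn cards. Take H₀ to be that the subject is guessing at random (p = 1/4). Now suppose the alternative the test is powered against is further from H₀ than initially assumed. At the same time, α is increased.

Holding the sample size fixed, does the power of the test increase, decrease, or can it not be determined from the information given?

A larger true effect moves the Ha sampling distribution further from the H₀ critical value, making rejection more likely when Ha is true. With a larger α the critical value moves toward the center, so more of the Ha sampling distribution lies in the rejection region. Both changes push β in the same direction.
Since power = 1 − β and β decreases, power increases.

It increases.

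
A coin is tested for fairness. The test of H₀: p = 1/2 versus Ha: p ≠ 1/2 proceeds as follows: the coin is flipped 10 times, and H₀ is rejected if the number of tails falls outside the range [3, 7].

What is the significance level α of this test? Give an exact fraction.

7/64

Under H₀, X ~ Binomial(10, 1/2); α is the probability of landing in either tail, P(X ≤ 2) + P(X ≥ 8).
Each tail has probability (1 + 10 + 45)/1024; doubling gives α = 112/1024 = 7/64.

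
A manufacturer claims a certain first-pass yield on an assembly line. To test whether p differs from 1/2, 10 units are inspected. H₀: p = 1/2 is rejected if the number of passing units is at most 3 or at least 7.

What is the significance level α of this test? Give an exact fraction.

11/32

Under H₀, K ~ Binomial(10, 1/2); α is the probability of landing in either tail, P(K ≤ 3) + P(K ≥ 7).
The two tails are symmetric, so α = 2·(1 + 10 + 45 + 120)/2^10 = 352/1024 = 11/32.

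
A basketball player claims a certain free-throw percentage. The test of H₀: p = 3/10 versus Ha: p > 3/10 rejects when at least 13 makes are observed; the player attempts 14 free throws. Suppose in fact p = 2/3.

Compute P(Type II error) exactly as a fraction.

4651897/4782969

Under the alternative p = 2/3, X ~ Binomial(14, 2/3); β is the probability the test does not reject, P(X < 13).
Summing C(14,j)·(2/3)^j·(1/3)^{14-j} for j = 0..12 gives 4651897/4782969.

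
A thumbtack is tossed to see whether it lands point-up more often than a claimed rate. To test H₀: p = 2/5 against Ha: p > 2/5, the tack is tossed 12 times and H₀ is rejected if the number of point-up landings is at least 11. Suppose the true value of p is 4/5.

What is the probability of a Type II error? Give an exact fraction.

β = P(fail to reject H₀ | Ha true) = P(Y ≤ 10 | p = 4/5), Y ~ Binomial(12, 4/5).
Summing C(12,j)·(4/5)^j·(1/5)^{12-j} for j = 0..10 gives 177031761/244140625.

177031761/244140625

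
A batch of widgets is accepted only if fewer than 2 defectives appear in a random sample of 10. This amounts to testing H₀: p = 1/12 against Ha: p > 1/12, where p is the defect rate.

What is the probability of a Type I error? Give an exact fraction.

Under H₀, Y ~ Binomial(10, 1/12); the Type I error rate is P(Y ≥ 2).
α = 1 − P(Y ≤ 1) = 1 − 16505633837/20639121408 = 4133487571/20639121408.

4133487571/20639121408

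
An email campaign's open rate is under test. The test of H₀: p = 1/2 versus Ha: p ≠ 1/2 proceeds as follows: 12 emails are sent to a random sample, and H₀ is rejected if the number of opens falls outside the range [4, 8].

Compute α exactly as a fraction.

299/2048

The significance level is the null-hypothesis probability of the rejection region {≤3} ∪ {≥9}.
The two tails are symmetric, so α = 2·(1 + 12 + 66 + 220)/2^12 = 598/4096 = 299/2048.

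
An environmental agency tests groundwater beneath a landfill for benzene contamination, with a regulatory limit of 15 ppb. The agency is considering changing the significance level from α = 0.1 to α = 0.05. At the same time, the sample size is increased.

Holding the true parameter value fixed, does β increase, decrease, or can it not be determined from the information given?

The first change alone would make β increase; the second alone would make β decrease. Which effect dominates depends on the magnitudes, which are not given.

Cannot be determined from the information given.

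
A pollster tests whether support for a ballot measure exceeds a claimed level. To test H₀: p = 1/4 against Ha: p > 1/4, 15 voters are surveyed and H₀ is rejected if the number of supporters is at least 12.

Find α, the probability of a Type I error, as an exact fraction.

α = P(reject H₀ | H₀ true) = P(S ≥ 12 | p = 1/4), with S ~ Binomial(15, 1/4).
Summing C(15,j)(1/4)^j(3/4)^{15−j} for j = 12,…,15 gives 3319/268435456.

3319/268435456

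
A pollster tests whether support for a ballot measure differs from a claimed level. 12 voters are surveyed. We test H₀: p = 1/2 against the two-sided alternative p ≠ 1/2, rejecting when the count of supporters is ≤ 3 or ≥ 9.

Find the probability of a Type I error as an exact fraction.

299/2048

The significance level is the null-hypothesis probability of the rejection region {≤3} ∪ {≥9}.
Each tail has probability (1 + 12 + 66 + 220)/4096; doubling gives α = 598/4096 = 299/2048.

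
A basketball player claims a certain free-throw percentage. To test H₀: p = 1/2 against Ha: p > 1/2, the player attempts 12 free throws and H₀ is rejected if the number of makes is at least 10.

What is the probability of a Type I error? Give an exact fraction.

79/4096

The Type I error probability is α = P(Y ≥ 10) computed under H₀, where Y ~ Binomial(12, 1/2).
That's C(12,10) + C(12,11) + C(12,12) over 2^12, i.e. (66 + 12 + 1)/4096 = 79/4096.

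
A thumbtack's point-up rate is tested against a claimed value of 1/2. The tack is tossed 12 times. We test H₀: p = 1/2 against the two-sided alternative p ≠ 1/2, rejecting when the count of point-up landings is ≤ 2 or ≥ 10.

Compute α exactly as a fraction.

The significance level is the null-hypothesis probability of the rejection region {≤2} ∪ {≥10}.
By symmetry, α = 2·P(Y ≤ 2) = 2·(1 + 12 + 66)/4096 = 158/4096 = 79/2048.

79/2048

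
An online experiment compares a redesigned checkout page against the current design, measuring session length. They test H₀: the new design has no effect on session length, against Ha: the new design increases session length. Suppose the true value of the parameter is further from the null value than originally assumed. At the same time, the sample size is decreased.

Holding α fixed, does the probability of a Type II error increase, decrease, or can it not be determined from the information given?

Cannot be determined from the information given.

The first change alone would make β decrease; the second alone would make β increase. Which effect dominates depends on the magnitudes, which are not given.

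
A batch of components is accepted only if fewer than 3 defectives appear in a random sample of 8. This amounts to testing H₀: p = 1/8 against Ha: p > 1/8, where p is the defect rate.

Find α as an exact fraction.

1129899/16777216

Under H₀, S ~ Binomial(8, 1/8); the Type I error rate is P(S ≥ 3).
Via the complement, α = 1 − Σ_{j=0}^{2} C(8,j)(1/8)^j(7/8)^{8-j} = 1129899/16777216.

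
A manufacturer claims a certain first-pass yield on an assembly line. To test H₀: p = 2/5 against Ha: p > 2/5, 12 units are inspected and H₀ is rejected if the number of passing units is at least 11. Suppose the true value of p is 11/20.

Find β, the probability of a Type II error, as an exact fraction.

β = P(fail to reject H₀ | Ha true) = P(S ≤ 10 | p = 11/20), S ~ Binomial(12, 11/20).
Equivalently, β = 1 − P(S ≥ 11) = 4062047911197291/4096000000000000.

4062047911197291/4096000000000000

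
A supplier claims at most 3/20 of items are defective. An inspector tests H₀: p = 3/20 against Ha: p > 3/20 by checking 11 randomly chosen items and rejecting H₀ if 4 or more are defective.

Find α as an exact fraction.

355557667797/5120000000000

Under H₀, X ~ Binomial(11, 3/20); the Type I error rate is P(X ≥ 4).
Via the complement, α = 1 − Σ_{j=0}^{3} C(11,j)(3/20)^j(17/20)^{11-j} = 355557667797/5120000000000.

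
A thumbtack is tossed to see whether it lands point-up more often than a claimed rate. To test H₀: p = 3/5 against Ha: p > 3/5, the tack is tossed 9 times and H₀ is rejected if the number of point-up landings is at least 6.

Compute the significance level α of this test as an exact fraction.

α = P(reject H₀ | H₀ true) = P(K ≥ 6 | p = 3/5), with K ~ Binomial(9, 3/5).
P(K ≥ 6) = Σ_{j=6}^{9} C(9,j)·(3/5)^j·(2/5)^{9-j} = 942597/1953125.

942597/1953125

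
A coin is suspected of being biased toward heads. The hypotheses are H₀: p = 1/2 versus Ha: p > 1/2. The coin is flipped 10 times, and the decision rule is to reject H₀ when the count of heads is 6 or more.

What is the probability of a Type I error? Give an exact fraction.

Under H₀, X ~ Binomial(10, 1/2), and α = P(X ≥ 6).
Summing the upper tail: (210 + 120 + 45 + 10 + 1) / 2^10 = 386/1024 = 193/512.

193/512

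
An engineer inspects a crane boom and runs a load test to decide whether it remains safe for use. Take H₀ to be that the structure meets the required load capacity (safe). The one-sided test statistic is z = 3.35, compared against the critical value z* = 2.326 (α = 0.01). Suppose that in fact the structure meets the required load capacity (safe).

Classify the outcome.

Type I error

Since z = 3.35 > z* = 2.326, H₀ is rejected.
H₀ is true (actually the structure meets the required load capacity (safe)).
Rejecting a true H₀ is a Type I error.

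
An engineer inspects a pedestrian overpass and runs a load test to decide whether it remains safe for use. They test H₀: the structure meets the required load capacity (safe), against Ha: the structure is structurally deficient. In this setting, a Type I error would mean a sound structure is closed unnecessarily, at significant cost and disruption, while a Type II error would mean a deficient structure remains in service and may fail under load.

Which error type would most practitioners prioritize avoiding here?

The Type II consequence (a deficient structure remains in service and may fail under load) is more severe than the Type I consequence (a sound structure is closed unnecessarily, at significant cost and disruption).

Type II error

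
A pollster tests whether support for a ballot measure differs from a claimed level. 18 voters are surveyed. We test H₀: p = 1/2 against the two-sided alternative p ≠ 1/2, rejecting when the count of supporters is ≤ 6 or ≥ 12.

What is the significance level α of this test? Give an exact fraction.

Under H₀, S ~ Binomial(18, 1/2); α is the probability of landing in either tail, P(S ≤ 6) + P(S ≥ 12).
The two tails are symmetric, so α = 2·(1 + 18 + 153 + 816 + 3060 + 8568 + 18564)/2^18 = 62360/262144 = 7795/32768.

7795/32768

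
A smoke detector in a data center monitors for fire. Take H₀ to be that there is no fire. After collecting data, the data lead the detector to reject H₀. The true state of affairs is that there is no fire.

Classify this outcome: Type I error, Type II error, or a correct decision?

H₀ was rejected, but H₀ is actually true.
Rejecting a true null hypothesis is a Type I error (false positive).

Type I error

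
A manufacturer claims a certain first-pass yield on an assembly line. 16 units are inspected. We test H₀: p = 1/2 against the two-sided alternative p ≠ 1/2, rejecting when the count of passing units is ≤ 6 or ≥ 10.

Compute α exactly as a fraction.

14893/32768

Under H₀, S ~ Binomial(16, 1/2); α is the probability of landing in either tail, P(S ≤ 6) + P(S ≥ 10).
By symmetry, α = 2·P(S ≤ 6) = 2·(1 + 16 + 120 + 560 + 1820 + 4368 + 8008)/65536 = 29786/65536 = 14893/32768.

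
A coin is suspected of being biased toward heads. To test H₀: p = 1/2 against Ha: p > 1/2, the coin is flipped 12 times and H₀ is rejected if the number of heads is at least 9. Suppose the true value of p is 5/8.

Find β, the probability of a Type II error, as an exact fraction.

Under the alternative p = 5/8, S ~ Binomial(12, 5/8); β is the probability the test does not reject, P(S < 9).
Summing C(12,j)·(5/8)^j·(3/8)^{12-j} for j = 0..8 gives 49315179861/68719476736.

49315179861/68719476736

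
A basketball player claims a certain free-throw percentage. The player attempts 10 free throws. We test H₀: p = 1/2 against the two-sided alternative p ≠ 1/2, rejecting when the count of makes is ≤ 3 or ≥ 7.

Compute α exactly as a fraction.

α = P(K ≤ 3 or K ≥ 7 | p = 1/2), K ~ Binomial(10, 1/2).
By symmetry, α = 2·P(K ≤ 3) = 2·(1 + 10 + 45 + 120)/1024 = 352/1024 = 11/32.

11/32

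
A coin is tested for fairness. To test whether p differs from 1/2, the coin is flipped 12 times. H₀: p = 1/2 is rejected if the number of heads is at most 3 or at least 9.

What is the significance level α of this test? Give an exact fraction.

299/2048

The significance level is the null-hypothesis probability of the rejection region {≤3} ∪ {≥9}.
By symmetry, α = 2·P(Y ≤ 3) = 2·(1 + 12 + 66 + 220)/4096 = 598/4096 = 299/2048.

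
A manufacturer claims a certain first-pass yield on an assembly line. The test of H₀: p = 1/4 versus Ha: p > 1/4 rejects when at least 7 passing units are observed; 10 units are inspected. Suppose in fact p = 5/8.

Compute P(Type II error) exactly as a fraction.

148513581/268435456

β = P(fail to reject H₀ | Ha true) = P(Y ≤ 6 | p = 5/8), Y ~ Binomial(10, 5/8).
Summing C(10,j)·(5/8)^j·(3/8)^{10-j} for j = 0..6 gives 148513581/268435456.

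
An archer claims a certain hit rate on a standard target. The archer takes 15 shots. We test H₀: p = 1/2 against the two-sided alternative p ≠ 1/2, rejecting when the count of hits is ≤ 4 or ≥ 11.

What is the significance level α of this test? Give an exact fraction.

1941/16384

α = P(Y ≤ 4 or Y ≥ 11 | p = 1/2), Y ~ Binomial(15, 1/2).
Each tail has probability (1 + 15 + 105 + 455 + 1365)/32768; doubling gives α = 3882/32768 = 1941/16384.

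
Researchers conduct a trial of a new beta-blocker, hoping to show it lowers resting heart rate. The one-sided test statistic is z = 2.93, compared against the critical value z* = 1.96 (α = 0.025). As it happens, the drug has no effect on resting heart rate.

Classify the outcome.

Type I error

The conventional null hypothesis is that the drug has no effect on resting heart rate.
Since z = 2.93 > z* = 1.96, H₀ is rejected.
H₀ is true (actually the drug has no effect on resting heart rate).
Rejecting a true H₀ is a Type I error.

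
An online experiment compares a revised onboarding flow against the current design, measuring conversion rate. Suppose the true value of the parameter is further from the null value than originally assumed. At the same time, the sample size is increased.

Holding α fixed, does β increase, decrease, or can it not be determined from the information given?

The further the true parameter sits from the null value, the more of the Ha sampling distribution falls in the rejection region. Increasing n separates the H₀ and Ha sampling distributions, so under Ha fewer outcomes land in the acceptance region. Both changes push β in the same direction.

It decreases.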